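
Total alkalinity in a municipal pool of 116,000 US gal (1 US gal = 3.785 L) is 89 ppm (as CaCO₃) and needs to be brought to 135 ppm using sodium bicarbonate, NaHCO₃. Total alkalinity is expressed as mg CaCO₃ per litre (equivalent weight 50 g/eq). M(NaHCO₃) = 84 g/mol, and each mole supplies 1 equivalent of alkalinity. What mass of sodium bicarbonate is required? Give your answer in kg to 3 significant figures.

Volume: 116,000 US gal × 3.785 L/gal = 439,060 L.
Alkalinity to add: (135 − 89) = 46 mg/L as CaCO₃ × 439,060 L = 20,200 g as CaCO₃.
Equivalents: 20,200 g ÷ 50 g/eq = 403.9 eq.
NaHCO₃ supplies 1 eq per mole → 403.9 mol.
Mass: 403.9 mol × 84 g/mol = 33,930 g.

33.9 kg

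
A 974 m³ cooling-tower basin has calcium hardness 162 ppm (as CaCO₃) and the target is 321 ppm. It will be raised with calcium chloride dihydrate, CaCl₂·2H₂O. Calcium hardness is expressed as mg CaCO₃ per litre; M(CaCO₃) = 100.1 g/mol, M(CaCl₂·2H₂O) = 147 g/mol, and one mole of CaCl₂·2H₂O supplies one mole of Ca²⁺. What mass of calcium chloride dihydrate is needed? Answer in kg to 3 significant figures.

227 kg

Volume: 974 m³ = 974,000 L.
Hardness to add: (321 − 162) = 159 mg/L as CaCO₃ × 974,000 L = 154,900 g as CaCO₃.
Moles of Ca²⁺ (1 mol Ca²⁺ ≡ 1 mol CaCO₃): 154,900 / 100.1 g/mol = 1547 mol.
Mass of CaCl₂·2H₂O: 1547 × 147 = 227,400 g.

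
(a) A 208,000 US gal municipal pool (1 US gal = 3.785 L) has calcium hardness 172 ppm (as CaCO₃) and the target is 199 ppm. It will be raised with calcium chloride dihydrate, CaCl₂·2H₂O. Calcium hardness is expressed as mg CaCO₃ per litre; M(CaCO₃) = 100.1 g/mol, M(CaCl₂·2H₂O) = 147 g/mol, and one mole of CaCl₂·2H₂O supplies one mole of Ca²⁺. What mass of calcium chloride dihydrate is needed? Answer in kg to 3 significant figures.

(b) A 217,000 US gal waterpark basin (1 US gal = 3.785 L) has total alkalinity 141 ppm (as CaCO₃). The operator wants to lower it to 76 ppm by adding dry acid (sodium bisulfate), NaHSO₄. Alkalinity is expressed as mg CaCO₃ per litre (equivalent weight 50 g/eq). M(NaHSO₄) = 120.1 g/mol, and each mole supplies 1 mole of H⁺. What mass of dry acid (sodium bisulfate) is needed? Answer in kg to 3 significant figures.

(a) Volume: 208,000 US gal × 3.785 L/gal = 787,280 L.
(a) Hardness to add: (199 − 172) = 27 mg/L as CaCO₃ × 787,280 L = 21,260 g as CaCO₃.
(a) Moles of Ca²⁺ (1 mol Ca²⁺ ≡ 1 mol CaCO₃): 21,260 / 100.1 g/mol = 212.4 mol.
(a) Mass of CaCl₂·2H₂O: 212.4 × 147 = 31,220 g.

(b) Volume: 217,000 US gal × 3.785 L/gal = 821,345 L.
(b) Alkalinity to neutralize: (141 − 76) = 65 mg/L as CaCO₃ × 821,345 L = 53,390 g as CaCO₃.
(b) Equivalents of H⁺ required: 53,390 ÷ 50 g/eq = 1068 eq = 1068 mol NaHSO₄.
(b) Mass of NaHSO₄: 1068 × 120.1 = 128,200 g.

(a) 31.2 kg; (b) 128 kg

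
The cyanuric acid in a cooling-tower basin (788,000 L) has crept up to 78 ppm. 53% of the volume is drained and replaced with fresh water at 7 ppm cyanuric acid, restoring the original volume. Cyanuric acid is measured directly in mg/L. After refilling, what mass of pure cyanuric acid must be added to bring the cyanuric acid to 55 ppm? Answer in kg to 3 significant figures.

11.5 kg

After draining 53% and refilling: 78 × 0.47 + 7 × 0.53 = 40.37 ppm.
Deficit to target: 55 − 40.37 = 14.63 mg/L.
Mass: 14.63 mg/L × 788,000 L = 11,530 g cyanuric acid.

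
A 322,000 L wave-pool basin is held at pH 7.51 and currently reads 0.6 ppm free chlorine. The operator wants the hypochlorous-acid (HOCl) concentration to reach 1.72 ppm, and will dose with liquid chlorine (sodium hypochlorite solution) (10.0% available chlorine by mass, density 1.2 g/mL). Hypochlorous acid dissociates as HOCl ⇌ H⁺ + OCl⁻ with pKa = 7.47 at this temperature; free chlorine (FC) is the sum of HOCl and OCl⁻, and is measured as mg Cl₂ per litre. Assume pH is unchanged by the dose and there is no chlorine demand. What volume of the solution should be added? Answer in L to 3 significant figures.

[OCl⁻]/[HOCl] = 10^(pH − pKa) = 10^(7.51 − 7.47) = 1.096; fraction as HOCl = 1/(1 + 1.096) = 0.477.
Free chlorine required for 1.72 ppm HOCl: 1.72 / 0.477 = 3.606 ppm.
FC to add: 3.606 − 0.6 = 3.006 mg/L as Cl₂.
Cl₂ equivalent: 3.006 mg/L × 322,000 L = 967.9 g.
Product at 10.0% available Cl: 967.9 / 0.1 = 9679 g.
Volume: 9679 g ÷ 1.2 g/mL = 8066 mL.

8.07 L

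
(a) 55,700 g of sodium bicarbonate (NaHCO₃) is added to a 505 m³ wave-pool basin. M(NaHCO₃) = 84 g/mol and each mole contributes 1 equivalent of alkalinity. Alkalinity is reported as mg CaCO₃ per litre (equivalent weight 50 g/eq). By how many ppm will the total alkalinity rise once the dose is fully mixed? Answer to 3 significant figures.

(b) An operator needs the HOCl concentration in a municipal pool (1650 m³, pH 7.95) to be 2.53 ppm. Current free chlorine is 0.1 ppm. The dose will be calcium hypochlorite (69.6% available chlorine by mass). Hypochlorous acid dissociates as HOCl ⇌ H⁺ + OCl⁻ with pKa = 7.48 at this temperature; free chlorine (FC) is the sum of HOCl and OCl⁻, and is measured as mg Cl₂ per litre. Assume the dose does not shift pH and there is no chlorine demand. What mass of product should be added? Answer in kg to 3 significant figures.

(a) 65.7 ppm; (b) 23.5 kg

(a) Volume: 505 m³ = 505,000 L.
(a) Moles of NaHCO₃: 55,700 g ÷ 84 g/mol = 663.1 mol → 663.1 eq of alkalinity.
(a) As CaCO₃: 663.1 eq × 50 g/eq = 33,150 g.
(a) Rise: 33,150 g / 505,000 L × 1000 = 65.65 mg/L.

(b) Volume: 1650 m³ = 1,650,000 L.
(b) [OCl⁻]/[HOCl] = 10^(pH − pKa) = 10^(7.95 − 7.48) = 2.951; fraction as HOCl = 1/(1 + 2.951) = 0.2531.
(b) Free chlorine required for 2.53 ppm HOCl: 2.53 / 0.2531 = 9.997 ppm.
(b) FC to add: 9.997 − 0.1 = 9.897 mg/L as Cl₂.
(b) Cl₂ equivalent: 9.897 mg/L × 1,650,000 L = 16,330 g.
(b) Product at 69.6% available Cl: 16,330 / 0.696 = 23,460 g.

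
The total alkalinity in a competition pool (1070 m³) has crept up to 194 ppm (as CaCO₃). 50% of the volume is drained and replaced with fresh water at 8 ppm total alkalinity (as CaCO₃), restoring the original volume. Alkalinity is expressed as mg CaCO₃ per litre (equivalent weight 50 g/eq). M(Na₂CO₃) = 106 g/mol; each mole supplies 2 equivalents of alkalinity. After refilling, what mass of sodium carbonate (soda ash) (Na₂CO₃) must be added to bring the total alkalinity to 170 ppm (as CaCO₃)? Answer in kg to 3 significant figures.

78.3 kg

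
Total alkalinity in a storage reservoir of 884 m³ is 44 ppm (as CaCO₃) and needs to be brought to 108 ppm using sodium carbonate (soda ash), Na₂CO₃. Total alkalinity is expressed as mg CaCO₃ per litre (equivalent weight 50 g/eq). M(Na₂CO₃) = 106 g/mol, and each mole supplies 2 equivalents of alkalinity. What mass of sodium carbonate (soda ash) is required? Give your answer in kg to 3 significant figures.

60.0 kg

Volume: 884 m³ = 884,000 L.
Alkalinity to add: (108 − 44) = 64 mg/L as CaCO₃ × 884,000 L = 56,580 g as CaCO₃.
Equivalents: 56,580 g ÷ 50 g/eq = 1132 eq.
Each mole of Na₂CO₃ supplies 2 eq, so 1132 / 2 = 565.8 mol.
Mass: 565.8 mol × 106 g/mol = 59,970 g.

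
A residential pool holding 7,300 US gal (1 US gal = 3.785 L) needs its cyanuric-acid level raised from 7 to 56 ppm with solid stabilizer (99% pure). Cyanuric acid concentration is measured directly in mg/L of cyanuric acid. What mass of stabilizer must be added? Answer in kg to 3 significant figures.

Volume: 7,300 US gal × 3.785 L/gal = 27,630 L.
CYA to add: (56 − 7) = 49 mg/L × 27,630 L = 1354 g cyanuric acid.
At 99% purity: 1354 / 0.99 = 1368 g product.

1.37 kg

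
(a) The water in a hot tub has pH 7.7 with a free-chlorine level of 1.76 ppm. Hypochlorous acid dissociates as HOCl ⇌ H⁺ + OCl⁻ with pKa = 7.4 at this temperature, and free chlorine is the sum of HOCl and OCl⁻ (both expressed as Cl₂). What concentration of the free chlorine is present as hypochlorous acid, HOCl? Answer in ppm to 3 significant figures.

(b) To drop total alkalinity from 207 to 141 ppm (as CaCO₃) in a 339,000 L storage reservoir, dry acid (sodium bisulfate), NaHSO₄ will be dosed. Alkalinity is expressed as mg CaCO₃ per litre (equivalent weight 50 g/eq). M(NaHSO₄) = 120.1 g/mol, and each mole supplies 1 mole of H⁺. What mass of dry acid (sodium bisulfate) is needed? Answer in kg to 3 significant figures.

(a) [OCl⁻]/[HOCl] = 10^(pH − pKa) = 10^(7.7 − 7.4) = 10^0.30 = 1.995.
(a) Fraction as HOCl = 1 / (1 + 1.995) = 0.3339.
(a) HOCl = 0.3339 × 1.76 ppm = 0.5876 ppm.

(b) Alkalinity to neutralize: (207 − 141) = 66 mg/L as CaCO₃ × 339,000 L = 22,370 g as CaCO₃.
(b) Equivalents of H⁺ required: 22,370 ÷ 50 g/eq = 447.5 eq = 447.5 mol NaHSO₄.
(b) Mass of NaHSO₄: 447.5 × 120.1 = 53,740 g.

(a) 0.588 ppm; (b) 53.7 kg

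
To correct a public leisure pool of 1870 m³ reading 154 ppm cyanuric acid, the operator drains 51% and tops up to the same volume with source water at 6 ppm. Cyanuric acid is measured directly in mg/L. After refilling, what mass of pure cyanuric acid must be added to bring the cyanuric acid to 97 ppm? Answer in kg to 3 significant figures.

Volume: 1870 m³ = 1,870,000 L.
After draining 51% and refilling: 154 × 0.49 + 6 × 0.51 = 78.52 ppm.
Deficit to target: 97 − 78.52 = 18.48 mg/L.
Mass: 18.48 mg/L × 1,870,000 L = 34,560 g cyanuric acid.

34.6 kg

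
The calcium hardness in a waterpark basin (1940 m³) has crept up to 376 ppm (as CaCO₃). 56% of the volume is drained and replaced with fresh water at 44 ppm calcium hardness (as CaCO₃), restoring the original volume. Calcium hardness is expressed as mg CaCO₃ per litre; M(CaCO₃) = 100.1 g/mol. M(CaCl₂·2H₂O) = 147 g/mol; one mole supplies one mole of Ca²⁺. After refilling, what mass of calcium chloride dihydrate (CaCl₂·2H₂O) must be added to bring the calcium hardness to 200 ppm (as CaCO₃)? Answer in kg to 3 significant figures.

28.3 kg

Volume: 1940 m³ = 1,940,000 L.
After draining 56% and refilling: 376 × 0.44 + 44 × 0.56 = 190.08 ppm.
Deficit to target: 200 − 190.08 = 9.92 mg/L.
As CaCO₃: 9.92 mg/L × 1,940,000 L = 19,240 g; ÷ 100.1 = 192.3 mol Ca²⁺.
Mass: 192.3 × 147 = 28,260 g.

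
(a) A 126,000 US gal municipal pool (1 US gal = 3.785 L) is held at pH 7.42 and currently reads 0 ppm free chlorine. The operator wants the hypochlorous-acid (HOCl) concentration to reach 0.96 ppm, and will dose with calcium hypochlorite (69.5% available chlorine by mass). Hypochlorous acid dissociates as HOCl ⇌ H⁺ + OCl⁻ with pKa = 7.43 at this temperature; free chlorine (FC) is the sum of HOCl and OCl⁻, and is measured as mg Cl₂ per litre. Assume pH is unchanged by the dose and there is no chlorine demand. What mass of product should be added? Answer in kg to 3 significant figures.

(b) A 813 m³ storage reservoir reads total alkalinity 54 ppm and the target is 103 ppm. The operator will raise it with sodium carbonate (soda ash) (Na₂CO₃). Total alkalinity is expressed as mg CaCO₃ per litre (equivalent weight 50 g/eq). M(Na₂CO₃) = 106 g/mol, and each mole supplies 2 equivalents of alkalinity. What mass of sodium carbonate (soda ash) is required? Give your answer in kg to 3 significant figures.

(a) 1.30 kg; (b) 42.2 kg

(a) Volume: 126,000 US gal × 3.785 L/gal = 476,910 L.
(a) [OCl⁻]/[HOCl] = 10^(pH − pKa) = 10^(7.42 − 7.43) = 0.9772; fraction as HOCl = 1/(1 + 0.9772) = 0.5058.
(a) Free chlorine required for 0.96 ppm HOCl: 0.96 / 0.5058 = 1.898 ppm.
(a) FC to add: 1.898 − 0 = 1.898 mg/L as Cl₂.
(a) Cl₂ equivalent: 1.898 mg/L × 476,910 L = 905.2 g.
(a) Product at 69.5% available Cl: 905.2 / 0.695 = 1303 g.

(b) Volume: 813 m³ = 813,000 L.
(b) Alkalinity to add: (103 − 54) = 49 mg/L as CaCO₃ × 813,000 L = 39,840 g as CaCO₃.
(b) Equivalents: 39,840 g ÷ 50 g/eq = 796.7 eq.
(b) Each mole of Na₂CO₃ supplies 2 eq, so 796.7 / 2 = 398.4 mol.
(b) Mass: 398.4 mol × 106 g/mol = 42,230 g.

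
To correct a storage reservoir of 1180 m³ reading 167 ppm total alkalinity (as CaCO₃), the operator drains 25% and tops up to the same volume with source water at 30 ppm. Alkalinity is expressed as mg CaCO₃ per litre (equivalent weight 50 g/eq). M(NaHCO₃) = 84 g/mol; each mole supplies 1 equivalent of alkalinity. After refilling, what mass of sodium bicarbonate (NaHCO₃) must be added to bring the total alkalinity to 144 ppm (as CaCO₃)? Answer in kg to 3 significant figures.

22.3 kg

Volume: 1180 m³ = 1,180,000 L.
After draining 25% and refilling: 167 × 0.75 + 30 × 0.25 = 132.75 ppm.
Deficit to target: 144 − 132.75 = 11.25 mg/L.
As CaCO₃: 11.25 mg/L × 1,180,000 L = 13,280 g; ÷ 50 g/eq ÷ 1 = 265.5 mol NaHCO₃.
Mass: 265.5 × 84 = 22,300 g.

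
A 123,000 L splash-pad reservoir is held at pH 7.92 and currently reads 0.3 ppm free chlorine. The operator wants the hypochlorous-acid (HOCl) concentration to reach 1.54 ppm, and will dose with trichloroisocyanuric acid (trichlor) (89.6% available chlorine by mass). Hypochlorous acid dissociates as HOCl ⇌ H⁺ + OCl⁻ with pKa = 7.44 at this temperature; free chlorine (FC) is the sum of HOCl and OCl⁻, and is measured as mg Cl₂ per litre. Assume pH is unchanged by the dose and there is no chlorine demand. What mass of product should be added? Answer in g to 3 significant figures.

809 g

[OCl⁻]/[HOCl] = 10^(pH − pKa) = 10^(7.92 − 7.44) = 3.02; fraction as HOCl = 1/(1 + 3.02) = 0.2488.
Free chlorine required for 1.54 ppm HOCl: 1.54 / 0.2488 = 6.191 ppm.
FC to add: 6.191 − 0.3 = 5.891 mg/L as Cl₂.
Cl₂ equivalent: 5.891 mg/L × 123,000 L = 724.6 g.
Product at 89.6% available Cl: 724.6 / 0.896 = 808.7 g.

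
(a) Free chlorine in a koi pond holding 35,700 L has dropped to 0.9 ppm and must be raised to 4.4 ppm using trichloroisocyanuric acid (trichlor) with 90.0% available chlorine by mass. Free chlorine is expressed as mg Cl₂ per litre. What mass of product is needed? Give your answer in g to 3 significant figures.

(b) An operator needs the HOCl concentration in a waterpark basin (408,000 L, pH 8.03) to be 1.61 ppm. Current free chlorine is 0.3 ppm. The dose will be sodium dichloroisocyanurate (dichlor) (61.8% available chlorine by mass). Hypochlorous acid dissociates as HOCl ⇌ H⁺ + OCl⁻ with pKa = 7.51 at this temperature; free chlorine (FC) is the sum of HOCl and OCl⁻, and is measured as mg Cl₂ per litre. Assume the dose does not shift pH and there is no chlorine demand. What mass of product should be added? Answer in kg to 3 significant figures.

(a) 139 g; (b) 4.38 kg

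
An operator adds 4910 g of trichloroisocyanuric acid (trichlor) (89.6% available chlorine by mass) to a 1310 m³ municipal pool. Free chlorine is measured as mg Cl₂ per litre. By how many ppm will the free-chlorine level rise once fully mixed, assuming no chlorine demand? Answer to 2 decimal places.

Volume: 1310 m³ = 1,310,000 L.
Available chlorine delivered: 4910 g × 0.896 = 4399 g as Cl₂.
Concentration rise: 4399 g / 1,310,000 L = 3.358 mg/L = 3.36 ppm.

3.36 ppm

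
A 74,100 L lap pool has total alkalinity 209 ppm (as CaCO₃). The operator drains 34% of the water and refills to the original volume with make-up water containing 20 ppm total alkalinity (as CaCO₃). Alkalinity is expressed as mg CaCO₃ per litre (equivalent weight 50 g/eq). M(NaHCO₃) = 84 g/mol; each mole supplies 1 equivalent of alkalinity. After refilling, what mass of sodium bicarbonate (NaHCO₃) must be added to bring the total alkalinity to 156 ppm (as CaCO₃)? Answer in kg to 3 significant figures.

1.40 kg

After draining 34% and refilling: 209 × 0.66 + 20 × 0.34 = 144.74 ppm.
Deficit to target: 156 − 144.74 = 11.26 mg/L.
As CaCO₃: 11.26 mg/L × 74,100 L = 834.4 g; ÷ 50 g/eq ÷ 1 = 16.69 mol NaHCO₃.
Mass: 16.69 × 84 = 1402 g.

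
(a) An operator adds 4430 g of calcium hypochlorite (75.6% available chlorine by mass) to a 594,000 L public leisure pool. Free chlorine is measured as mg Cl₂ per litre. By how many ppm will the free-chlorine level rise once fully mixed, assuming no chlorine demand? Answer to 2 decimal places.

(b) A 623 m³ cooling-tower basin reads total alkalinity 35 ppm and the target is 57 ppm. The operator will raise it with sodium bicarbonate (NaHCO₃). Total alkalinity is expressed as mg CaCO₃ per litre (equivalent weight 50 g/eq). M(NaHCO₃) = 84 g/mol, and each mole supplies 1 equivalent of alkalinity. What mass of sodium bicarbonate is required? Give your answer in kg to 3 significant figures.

(a) Available chlorine delivered: 4430 g × 0.756 = 3349 g as Cl₂.
(a) Concentration rise: 3349 g / 594,000 L = 5.638 mg/L = 5.64 ppm.

(b) Volume: 623 m³ = 623,000 L.
(b) Alkalinity to add: (57 − 35) = 22 mg/L as CaCO₃ × 623,000 L = 13,710 g as CaCO₃.
(b) Equivalents: 13,710 g ÷ 50 g/eq = 274.1 eq.
(b) NaHCO₃ supplies 1 eq per mole → 274.1 mol.
(b) Mass: 274.1 mol × 84 g/mol = 23,030 g.

(a) 5.64 ppm; (b) 23.0 kg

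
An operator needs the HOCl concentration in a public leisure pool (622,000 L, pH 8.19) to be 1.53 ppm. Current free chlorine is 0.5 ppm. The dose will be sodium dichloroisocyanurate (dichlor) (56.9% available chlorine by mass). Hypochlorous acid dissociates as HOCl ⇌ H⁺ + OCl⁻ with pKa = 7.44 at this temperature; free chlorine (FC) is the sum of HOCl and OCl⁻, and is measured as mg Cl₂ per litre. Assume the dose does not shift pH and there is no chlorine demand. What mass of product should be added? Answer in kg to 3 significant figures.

10.5 kg

[OCl⁻]/[HOCl] = 10^(pH − pKa) = 10^(8.19 − 7.44) = 5.623; fraction as HOCl = 1/(1 + 5.623) = 0.151.
Free chlorine required for 1.53 ppm HOCl: 1.53 / 0.151 = 10.13 ppm.
FC to add: 10.13 − 0.5 = 9.634 mg/L as Cl₂.
Cl₂ equivalent: 9.634 mg/L × 622,000 L = 5992 g.
Product at 56.9% available Cl: 5992 / 0.569 = 10,530 g.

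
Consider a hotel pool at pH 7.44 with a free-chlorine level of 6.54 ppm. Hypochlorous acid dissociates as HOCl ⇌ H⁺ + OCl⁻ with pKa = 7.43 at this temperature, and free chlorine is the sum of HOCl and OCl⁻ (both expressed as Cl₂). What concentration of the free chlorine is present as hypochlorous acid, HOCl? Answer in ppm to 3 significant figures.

[OCl⁻]/[HOCl] = 10^(pH − pKa) = 10^(7.44 − 7.43) = 10^0.01 = 1.023.
Fraction as HOCl = 1 / (1 + 1.023) = 0.4942.
HOCl = 0.4942 × 6.54 ppm = 3.232 ppm.

3.23 ppm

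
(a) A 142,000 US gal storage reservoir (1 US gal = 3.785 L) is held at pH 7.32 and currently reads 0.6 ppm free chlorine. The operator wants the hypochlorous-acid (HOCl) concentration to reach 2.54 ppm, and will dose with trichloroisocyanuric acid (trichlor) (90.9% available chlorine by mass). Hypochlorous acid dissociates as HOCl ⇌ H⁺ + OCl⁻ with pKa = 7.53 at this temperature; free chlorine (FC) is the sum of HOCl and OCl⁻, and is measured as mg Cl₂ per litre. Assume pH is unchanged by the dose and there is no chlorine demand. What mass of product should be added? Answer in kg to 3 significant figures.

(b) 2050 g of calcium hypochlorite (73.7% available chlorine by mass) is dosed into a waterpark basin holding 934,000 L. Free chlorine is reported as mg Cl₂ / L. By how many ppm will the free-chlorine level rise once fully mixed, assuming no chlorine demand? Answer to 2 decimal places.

(a) Volume: 142,000 US gal × 3.785 L/gal = 537,470 L.
(a) [OCl⁻]/[HOCl] = 10^(pH − pKa) = 10^(7.32 − 7.53) = 0.6166; fraction as HOCl = 1/(1 + 0.6166) = 0.6186.
(a) Free chlorine required for 2.54 ppm HOCl: 2.54 / 0.6186 = 4.106 ppm.
(a) FC to add: 4.106 − 0.6 = 3.506 mg/L as Cl₂.
(a) Cl₂ equivalent: 3.506 mg/L × 537,470 L = 1884 g.
(a) Product at 90.9% available Cl: 1884 / 0.909 = 2073 g.

(b) Available chlorine delivered: 2050 g × 0.737 = 1511 g as Cl₂.
(b) Concentration rise: 1511 g / 934,000 L = 1.618 mg/L = 1.62 ppm.

(a) 2.07 kg; (b) 1.62 ppm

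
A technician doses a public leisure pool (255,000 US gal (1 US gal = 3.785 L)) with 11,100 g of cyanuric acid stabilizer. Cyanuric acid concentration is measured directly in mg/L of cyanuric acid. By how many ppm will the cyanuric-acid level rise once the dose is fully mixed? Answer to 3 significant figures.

Volume: 255,000 US gal × 3.785 L/gal = 965,175 L.
Rise: 11,100 g / 965,175 L × 1000 = 11.5 mg/L.

11.5 ppm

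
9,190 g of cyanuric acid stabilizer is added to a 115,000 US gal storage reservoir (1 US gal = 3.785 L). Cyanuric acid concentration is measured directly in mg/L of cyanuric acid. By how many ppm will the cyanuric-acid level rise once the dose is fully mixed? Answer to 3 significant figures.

21.1 ppm

Volume: 115,000 US gal × 3.785 L/gal = 435,275 L.
Rise: 9,190 g / 435,275 L × 1000 = 21.11 mg/L.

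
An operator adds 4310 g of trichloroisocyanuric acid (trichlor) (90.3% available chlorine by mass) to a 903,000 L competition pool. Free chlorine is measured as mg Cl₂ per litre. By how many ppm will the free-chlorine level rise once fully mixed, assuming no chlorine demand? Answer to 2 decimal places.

4.31 ppm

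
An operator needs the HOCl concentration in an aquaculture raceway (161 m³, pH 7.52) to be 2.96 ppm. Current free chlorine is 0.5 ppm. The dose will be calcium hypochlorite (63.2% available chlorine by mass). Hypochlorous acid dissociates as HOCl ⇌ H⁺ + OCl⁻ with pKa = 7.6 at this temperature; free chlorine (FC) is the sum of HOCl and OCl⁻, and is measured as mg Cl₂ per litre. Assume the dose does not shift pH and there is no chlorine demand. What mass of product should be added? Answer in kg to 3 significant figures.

1.25 kg

Volume: 161 m³ = 161,000 L.
[OCl⁻]/[HOCl] = 10^(pH − pKa) = 10^(7.52 − 7.6) = 0.8318; fraction as HOCl = 1/(1 + 0.8318) = 0.5459.
Free chlorine required for 2.96 ppm HOCl: 2.96 / 0.5459 = 5.422 ppm.
FC to add: 5.422 − 0.5 = 4.922 mg/L as Cl₂.
Cl₂ equivalent: 4.922 mg/L × 161,000 L = 792.4 g.
Product at 63.2% available Cl: 792.4 / 0.632 = 1254 g.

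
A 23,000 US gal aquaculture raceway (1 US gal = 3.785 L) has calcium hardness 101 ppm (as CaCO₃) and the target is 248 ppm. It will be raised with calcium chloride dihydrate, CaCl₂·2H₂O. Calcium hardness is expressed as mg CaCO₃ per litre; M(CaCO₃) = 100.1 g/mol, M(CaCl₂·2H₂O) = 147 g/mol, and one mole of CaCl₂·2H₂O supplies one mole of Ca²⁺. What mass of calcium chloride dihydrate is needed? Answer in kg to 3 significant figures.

Volume: 23,000 US gal × 3.785 L/gal = 87,055 L.
Hardness to add: (248 − 101) = 147 mg/L as CaCO₃ × 87,055 L = 12,800 g as CaCO₃.
Moles of Ca²⁺ (1 mol Ca²⁺ ≡ 1 mol CaCO₃): 12,800 / 100.1 g/mol = 127.8 mol.
Mass of CaCl₂·2H₂O: 127.8 × 147 = 18,790 g.

18.8 kg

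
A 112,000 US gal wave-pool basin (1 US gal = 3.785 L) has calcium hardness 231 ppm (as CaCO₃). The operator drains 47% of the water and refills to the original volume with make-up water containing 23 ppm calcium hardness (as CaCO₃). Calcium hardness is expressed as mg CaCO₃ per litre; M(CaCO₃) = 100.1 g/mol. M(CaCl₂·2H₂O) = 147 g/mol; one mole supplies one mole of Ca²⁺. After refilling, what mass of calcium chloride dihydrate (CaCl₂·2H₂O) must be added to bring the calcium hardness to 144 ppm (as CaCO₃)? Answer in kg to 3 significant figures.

6.70 kg

Volume: 112,000 US gal × 3.785 L/gal = 423,920 L.
After draining 47% and refilling: 231 × 0.53 + 23 × 0.47 = 133.24 ppm.
Deficit to target: 144 − 133.24 = 10.76 mg/L.
As CaCO₃: 10.76 mg/L × 423,920 L = 4561 g; ÷ 100.1 = 45.57 mol Ca²⁺.
Mass: 45.57 × 147 = 6699 g.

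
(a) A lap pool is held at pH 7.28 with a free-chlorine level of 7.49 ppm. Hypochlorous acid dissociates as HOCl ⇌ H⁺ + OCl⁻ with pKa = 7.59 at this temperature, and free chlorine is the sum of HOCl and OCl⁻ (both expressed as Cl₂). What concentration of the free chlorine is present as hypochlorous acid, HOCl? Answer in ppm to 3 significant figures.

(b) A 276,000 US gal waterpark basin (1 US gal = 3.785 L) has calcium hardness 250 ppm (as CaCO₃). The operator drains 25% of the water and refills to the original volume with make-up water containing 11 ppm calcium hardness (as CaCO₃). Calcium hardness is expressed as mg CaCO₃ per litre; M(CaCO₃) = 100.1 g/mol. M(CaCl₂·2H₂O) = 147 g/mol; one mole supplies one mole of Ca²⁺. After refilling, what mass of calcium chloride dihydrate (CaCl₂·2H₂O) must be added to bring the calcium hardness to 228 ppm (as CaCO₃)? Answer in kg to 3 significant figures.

(a) [OCl⁻]/[HOCl] = 10^(pH − pKa) = 10^(7.28 − 7.59) = 10^-0.31 = 0.4898.
(a) Fraction as HOCl = 1 / (1 + 0.4898) = 0.6712.
(a) HOCl = 0.6712 × 7.49 ppm = 5.028 ppm.

(b) Volume: 276,000 US gal × 3.785 L/gal = 1,044,660 L.
(b) After draining 25% and refilling: 250 × 0.75 + 11 × 0.25 = 190.25 ppm.
(b) Deficit to target: 228 − 190.25 = 37.75 mg/L.
(b) As CaCO₃: 37.75 mg/L × 1,044,660 L = 39,440 g; ÷ 100.1 = 394 mol Ca²⁺.
(b) Mass: 394 × 147 = 57,910 g.

(a) 5.03 ppm; (b) 57.9 kg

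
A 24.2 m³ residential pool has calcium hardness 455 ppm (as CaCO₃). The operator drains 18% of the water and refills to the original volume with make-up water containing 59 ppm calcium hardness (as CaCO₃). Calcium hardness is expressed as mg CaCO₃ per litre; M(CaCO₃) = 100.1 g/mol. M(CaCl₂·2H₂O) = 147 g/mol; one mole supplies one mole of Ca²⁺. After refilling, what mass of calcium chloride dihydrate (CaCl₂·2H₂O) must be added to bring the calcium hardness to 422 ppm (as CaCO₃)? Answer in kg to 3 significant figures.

Volume: 24.2 m³ = 24,200 L.
After draining 18% and refilling: 455 × 0.82 + 59 × 0.18 = 383.72 ppm.
Deficit to target: 422 − 383.72 = 38.28 mg/L.
As CaCO₃: 38.28 mg/L × 24,200 L = 926.4 g; ÷ 100.1 = 9.255 mol Ca²⁺.
Mass: 9.255 × 147 = 1360 g.

1.36 kg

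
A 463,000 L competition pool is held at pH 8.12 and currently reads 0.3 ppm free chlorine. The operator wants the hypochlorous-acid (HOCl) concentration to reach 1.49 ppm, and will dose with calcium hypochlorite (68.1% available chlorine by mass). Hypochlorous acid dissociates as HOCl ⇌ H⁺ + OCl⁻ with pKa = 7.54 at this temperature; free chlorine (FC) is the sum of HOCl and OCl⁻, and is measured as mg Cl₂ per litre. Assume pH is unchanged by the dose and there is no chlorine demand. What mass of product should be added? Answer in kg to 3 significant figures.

4.66 kg

[OCl⁻]/[HOCl] = 10^(pH − pKa) = 10^(8.12 − 7.54) = 3.802; fraction as HOCl = 1/(1 + 3.802) = 0.2083.
Free chlorine required for 1.49 ppm HOCl: 1.49 / 0.2083 = 7.155 ppm.
FC to add: 7.155 − 0.3 = 6.855 mg/L as Cl₂.
Cl₂ equivalent: 6.855 mg/L × 463,000 L = 3174 g.
Product at 68.1% available Cl: 3174 / 0.681 = 4660 g.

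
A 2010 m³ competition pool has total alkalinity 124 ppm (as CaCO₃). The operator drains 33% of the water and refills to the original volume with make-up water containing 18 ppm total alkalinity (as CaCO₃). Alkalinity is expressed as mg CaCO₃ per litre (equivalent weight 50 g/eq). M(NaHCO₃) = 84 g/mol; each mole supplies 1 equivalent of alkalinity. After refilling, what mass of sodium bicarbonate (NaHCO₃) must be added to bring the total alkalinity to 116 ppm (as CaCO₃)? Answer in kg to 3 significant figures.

Volume: 2010 m³ = 2,010,000 L.
After draining 33% and refilling: 124 × 0.67 + 18 × 0.33 = 89.02 ppm.
Deficit to target: 116 − 89.02 = 26.98 mg/L.
As CaCO₃: 26.98 mg/L × 2,010,000 L = 54,230 g; ÷ 50 g/eq ÷ 1 = 1085 mol NaHCO₃.
Mass: 1085 × 84 = 91,110 g.

91.1 kg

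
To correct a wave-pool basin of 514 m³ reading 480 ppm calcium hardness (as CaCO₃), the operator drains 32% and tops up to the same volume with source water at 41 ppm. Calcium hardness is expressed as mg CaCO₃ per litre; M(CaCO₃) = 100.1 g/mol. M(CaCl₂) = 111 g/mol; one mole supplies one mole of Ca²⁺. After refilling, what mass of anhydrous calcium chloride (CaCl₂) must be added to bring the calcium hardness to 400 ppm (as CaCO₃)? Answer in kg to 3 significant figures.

34.5 kg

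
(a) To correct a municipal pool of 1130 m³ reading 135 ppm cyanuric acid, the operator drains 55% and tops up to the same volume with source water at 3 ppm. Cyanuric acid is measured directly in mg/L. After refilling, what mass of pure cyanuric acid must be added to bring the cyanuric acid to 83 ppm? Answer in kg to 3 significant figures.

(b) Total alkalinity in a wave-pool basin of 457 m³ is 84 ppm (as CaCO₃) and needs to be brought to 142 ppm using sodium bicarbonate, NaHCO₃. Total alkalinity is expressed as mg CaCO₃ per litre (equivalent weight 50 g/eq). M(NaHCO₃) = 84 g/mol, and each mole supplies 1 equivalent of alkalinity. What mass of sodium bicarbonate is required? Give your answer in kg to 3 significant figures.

(a) Volume: 1130 m³ = 1,130,000 L.
(a) After draining 55% and refilling: 135 × 0.45 + 3 × 0.55 = 62.4 ppm.
(a) Deficit to target: 83 − 62.4 = 20.6 mg/L.
(a) Mass: 20.6 mg/L × 1,130,000 L = 23,280 g cyanuric acid.

(b) Volume: 457 m³ = 457,000 L.
(b) Alkalinity to add: (142 − 84) = 58 mg/L as CaCO₃ × 457,000 L = 26,510 g as CaCO₃.
(b) Equivalents: 26,510 g ÷ 50 g/eq = 530.1 eq.
(b) NaHCO₃ supplies 1 eq per mole → 530.1 mol.
(b) Mass: 530.1 mol × 84 g/mol = 44,530 g.

(a) 23.3 kg; (b) 44.5 kg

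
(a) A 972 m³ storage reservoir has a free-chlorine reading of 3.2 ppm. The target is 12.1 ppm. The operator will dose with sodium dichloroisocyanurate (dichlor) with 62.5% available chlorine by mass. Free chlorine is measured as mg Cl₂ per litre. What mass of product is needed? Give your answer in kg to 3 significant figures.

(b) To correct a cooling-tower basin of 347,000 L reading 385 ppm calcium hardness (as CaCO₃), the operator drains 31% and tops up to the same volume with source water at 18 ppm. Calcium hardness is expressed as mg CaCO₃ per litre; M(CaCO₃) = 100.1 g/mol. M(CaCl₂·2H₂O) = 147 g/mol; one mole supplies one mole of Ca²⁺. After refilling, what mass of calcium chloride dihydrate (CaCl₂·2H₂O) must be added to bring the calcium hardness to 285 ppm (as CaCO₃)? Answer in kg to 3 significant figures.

(a) Volume: 972 m³ = 972,000 L.
(a) Chlorine deficit: 12.1 − 3.2 = 8.9 ppm = 8.9 mg/L as Cl₂.
(a) Cl₂ equivalent needed: 8.9 mg/L × 972,000 L = 8,651,000 mg = 8651 g.
(a) Product at 62.5% available chlorine: 8651 / 0.625 = 13,840 g.

(b) After draining 31% and refilling: 385 × 0.69 + 18 × 0.31 = 271.23 ppm.
(b) Deficit to target: 285 − 271.23 = 13.77 mg/L.
(b) As CaCO₃: 13.77 mg/L × 347,000 L = 4778 g; ÷ 100.1 = 47.73 mol Ca²⁺.
(b) Mass: 47.73 × 147 = 7017 g.

(a) 13.8 kg; (b) 7.02 kg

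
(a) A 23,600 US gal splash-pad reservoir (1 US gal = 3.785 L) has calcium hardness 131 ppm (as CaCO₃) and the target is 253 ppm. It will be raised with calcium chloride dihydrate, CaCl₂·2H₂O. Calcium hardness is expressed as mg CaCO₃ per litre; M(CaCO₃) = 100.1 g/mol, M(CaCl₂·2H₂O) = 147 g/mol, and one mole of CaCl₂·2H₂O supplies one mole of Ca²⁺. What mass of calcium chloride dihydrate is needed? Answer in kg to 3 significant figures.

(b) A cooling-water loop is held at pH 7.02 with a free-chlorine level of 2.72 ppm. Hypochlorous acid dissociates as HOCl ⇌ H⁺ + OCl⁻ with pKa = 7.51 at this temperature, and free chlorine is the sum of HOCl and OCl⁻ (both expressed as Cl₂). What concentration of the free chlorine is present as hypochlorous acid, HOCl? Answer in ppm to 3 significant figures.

(a) Volume: 23,600 US gal × 3.785 L/gal = 89,326 L.
(a) Hardness to add: (253 − 131) = 122 mg/L as CaCO₃ × 89,326 L = 10,900 g as CaCO₃.
(a) Moles of Ca²⁺ (1 mol Ca²⁺ ≡ 1 mol CaCO₃): 10,900 / 100.1 g/mol = 108.9 mol.
(a) Mass of CaCl₂·2H₂O: 108.9 × 147 = 16,000 g.

(b) [OCl⁻]/[HOCl] = 10^(pH − pKa) = 10^(7.02 − 7.51) = 10^-0.49 = 0.3236.
(b) Fraction as HOCl = 1 / (1 + 0.3236) = 0.7555.
(b) HOCl = 0.7555 × 2.72 ppm = 2.055 ppm.

(a) 16.0 kg; (b) 2.06 ppm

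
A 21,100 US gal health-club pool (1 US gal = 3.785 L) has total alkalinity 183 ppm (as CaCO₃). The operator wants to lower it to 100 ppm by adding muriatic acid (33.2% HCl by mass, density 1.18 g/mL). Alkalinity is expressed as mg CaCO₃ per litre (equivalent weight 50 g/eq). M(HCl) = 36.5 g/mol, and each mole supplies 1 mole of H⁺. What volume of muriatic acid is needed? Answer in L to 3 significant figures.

Volume: 21,100 US gal × 3.785 L/gal = 79,864 L.
Alkalinity to neutralize: (183 − 100) = 83 mg/L as CaCO₃ × 79,864 L = 6629 g as CaCO₃.
Equivalents of H⁺ required: 6629 ÷ 50 g/eq = 132.6 eq = 132.6 mol HCl.
Mass of HCl: 132.6 × 36.5 = 4839 g.
Mass of 33.2% solution: 4839 / 0.332 = 14,580 g.
Volume: 14,580 g ÷ 1.18 g/mL = 12,350 mL.

12.4 L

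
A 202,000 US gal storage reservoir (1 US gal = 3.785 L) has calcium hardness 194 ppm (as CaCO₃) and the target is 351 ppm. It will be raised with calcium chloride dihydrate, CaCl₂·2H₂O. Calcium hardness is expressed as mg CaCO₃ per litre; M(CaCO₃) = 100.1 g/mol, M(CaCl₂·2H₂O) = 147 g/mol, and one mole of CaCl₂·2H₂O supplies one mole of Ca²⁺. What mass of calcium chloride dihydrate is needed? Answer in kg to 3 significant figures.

176 kg

Volume: 202,000 US gal × 3.785 L/gal = 764,570 L.
Hardness to add: (351 − 194) = 157 mg/L as CaCO₃ × 764,570 L = 120,000 g as CaCO₃.
Moles of Ca²⁺ (1 mol Ca²⁺ ≡ 1 mol CaCO₃): 120,000 / 100.1 g/mol = 1199 mol.
Mass of CaCl₂·2H₂O: 1199 × 147 = 176,300 g.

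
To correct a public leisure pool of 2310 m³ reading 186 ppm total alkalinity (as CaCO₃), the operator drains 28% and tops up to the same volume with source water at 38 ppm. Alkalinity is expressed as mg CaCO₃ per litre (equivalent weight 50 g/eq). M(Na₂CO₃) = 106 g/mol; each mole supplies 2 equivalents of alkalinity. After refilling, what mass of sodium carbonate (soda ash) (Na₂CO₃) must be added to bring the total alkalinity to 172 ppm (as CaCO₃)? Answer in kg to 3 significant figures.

67.2 kg

Volume: 2310 m³ = 2,310,000 L.
After draining 28% and refilling: 186 × 0.72 + 38 × 0.28 = 144.56 ppm.
Deficit to target: 172 − 144.56 = 27.44 mg/L.
As CaCO₃: 27.44 mg/L × 2,310,000 L = 63,390 g; ÷ 50 g/eq ÷ 2 = 633.9 mol Na₂CO₃.
Mass: 633.9 × 106 = 67,190 g.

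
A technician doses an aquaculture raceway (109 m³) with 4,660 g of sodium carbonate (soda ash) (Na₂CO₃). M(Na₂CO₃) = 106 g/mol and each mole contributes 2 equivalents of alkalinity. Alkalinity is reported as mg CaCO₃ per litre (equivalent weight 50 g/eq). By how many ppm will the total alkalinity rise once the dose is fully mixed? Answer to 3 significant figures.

Volume: 109 m³ = 109,000 L.
Moles of Na₂CO₃: 4,660 g ÷ 106 g/mol = 43.96 mol → 87.92 eq of alkalinity.
As CaCO₃: 87.92 eq × 50 g/eq = 4396 g.
Rise: 4396 g / 109,000 L × 1000 = 40.33 mg/L.

40.3 ppm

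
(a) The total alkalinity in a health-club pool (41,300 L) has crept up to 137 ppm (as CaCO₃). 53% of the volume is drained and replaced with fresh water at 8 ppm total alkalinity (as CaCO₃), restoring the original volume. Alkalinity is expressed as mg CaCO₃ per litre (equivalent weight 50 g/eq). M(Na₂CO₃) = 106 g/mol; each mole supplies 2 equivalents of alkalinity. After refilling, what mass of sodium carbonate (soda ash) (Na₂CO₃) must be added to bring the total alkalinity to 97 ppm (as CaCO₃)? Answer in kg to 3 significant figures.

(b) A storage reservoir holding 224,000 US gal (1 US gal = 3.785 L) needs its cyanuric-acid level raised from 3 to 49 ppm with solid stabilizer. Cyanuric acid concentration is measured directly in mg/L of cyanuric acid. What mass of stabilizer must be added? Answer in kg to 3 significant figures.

(a) After draining 53% and refilling: 137 × 0.47 + 8 × 0.53 = 68.63 ppm.
(a) Deficit to target: 97 − 68.63 = 28.37 mg/L.
(a) As CaCO₃: 28.37 mg/L × 41,300 L = 1172 g; ÷ 50 g/eq ÷ 2 = 11.72 mol Na₂CO₃.
(a) Mass: 11.72 × 106 = 1242 g.

(b) Volume: 224,000 US gal × 3.785 L/gal = 847,840 L.
(b) CYA to add: (49 − 3) = 46 mg/L × 847,840 L = 39,000 g cyanuric acid.

(a) 1.24 kg; (b) 39.0 kg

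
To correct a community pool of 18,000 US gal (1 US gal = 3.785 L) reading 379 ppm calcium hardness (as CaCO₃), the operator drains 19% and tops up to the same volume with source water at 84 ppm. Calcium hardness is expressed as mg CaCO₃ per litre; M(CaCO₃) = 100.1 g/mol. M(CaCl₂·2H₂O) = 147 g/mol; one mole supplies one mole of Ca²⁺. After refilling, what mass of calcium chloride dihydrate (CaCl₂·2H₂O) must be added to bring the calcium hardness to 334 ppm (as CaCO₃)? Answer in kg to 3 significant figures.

Volume: 18,000 US gal × 3.785 L/gal = 68,130 L.
After draining 19% and refilling: 379 × 0.81 + 84 × 0.19 = 322.95 ppm.
Deficit to target: 334 − 322.95 = 11.05 mg/L.
As CaCO₃: 11.05 mg/L × 68,130 L = 752.8 g; ÷ 100.1 = 7.521 mol Ca²⁺.
Mass: 7.521 × 147 = 1106 g.

1.11 kg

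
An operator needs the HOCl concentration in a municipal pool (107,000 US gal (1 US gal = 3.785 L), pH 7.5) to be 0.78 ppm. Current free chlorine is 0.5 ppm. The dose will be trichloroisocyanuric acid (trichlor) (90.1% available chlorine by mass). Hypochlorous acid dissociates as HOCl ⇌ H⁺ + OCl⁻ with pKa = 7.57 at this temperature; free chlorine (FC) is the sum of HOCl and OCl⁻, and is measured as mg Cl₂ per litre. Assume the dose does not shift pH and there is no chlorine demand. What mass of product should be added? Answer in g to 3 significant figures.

424 g

Volume: 107,000 US gal × 3.785 L/gal = 404,995 L.
[OCl⁻]/[HOCl] = 10^(pH − pKa) = 10^(7.5 − 7.57) = 0.8511; fraction as HOCl = 1/(1 + 0.8511) = 0.5402.
Free chlorine required for 0.78 ppm HOCl: 0.78 / 0.5402 = 1.444 ppm.
FC to add: 1.444 − 0.5 = 0.9439 mg/L as Cl₂.
Cl₂ equivalent: 0.9439 mg/L × 404,995 L = 382.3 g.
Product at 90.1% available Cl: 382.3 / 0.901 = 424.3 g.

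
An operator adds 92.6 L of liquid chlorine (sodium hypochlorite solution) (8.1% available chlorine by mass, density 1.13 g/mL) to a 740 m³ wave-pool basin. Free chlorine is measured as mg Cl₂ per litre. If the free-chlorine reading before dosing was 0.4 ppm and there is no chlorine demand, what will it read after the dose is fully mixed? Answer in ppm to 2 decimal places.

11.85 ppm

Volume: 740 m³ = 740,000 L.
Mass of solution: 92.6 L × 1000 mL/L × 1.13 g/mL = 104,600 g.
Available chlorine delivered: 104,600 g × 0.081 = 8476 g as Cl₂.
Concentration rise: 8476 g / 740,000 L = 11.45 mg/L = 11.45 ppm.
Final FC: 0.4 + 11.45 = 11.85 ppm.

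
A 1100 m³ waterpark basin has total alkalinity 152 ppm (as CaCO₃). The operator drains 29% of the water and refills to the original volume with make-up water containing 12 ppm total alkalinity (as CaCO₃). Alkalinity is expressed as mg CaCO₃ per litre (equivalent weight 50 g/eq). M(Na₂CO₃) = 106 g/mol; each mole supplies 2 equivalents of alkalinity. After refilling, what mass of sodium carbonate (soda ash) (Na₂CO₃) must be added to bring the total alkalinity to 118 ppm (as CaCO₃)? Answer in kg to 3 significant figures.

Volume: 1100 m³ = 1,100,000 L.
After draining 29% and refilling: 152 × 0.71 + 12 × 0.29 = 111.4 ppm.
Deficit to target: 118 − 111.4 = 6.6 mg/L.
As CaCO₃: 6.6 mg/L × 1,100,000 L = 7260 g; ÷ 50 g/eq ÷ 2 = 72.6 mol Na₂CO₃.
Mass: 72.6 × 106 = 7696 g.

7.70 kg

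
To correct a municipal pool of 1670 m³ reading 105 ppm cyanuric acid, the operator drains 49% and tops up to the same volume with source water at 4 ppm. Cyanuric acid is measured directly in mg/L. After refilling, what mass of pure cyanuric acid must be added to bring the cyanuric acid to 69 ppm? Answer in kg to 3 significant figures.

22.5 kg

Volume: 1670 m³ = 1,670,000 L.
After draining 49% and refilling: 105 × 0.51 + 4 × 0.49 = 55.51 ppm.
Deficit to target: 69 − 55.51 = 13.49 mg/L.
Mass: 13.49 mg/L × 1,670,000 L = 22,530 g cyanuric acid.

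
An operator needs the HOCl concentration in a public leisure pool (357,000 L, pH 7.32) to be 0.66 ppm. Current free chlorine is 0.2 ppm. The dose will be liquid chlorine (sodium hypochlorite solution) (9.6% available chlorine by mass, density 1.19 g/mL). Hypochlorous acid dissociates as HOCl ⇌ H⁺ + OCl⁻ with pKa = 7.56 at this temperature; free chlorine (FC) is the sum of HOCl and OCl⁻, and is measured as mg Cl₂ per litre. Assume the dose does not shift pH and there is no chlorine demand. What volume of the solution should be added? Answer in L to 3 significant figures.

[OCl⁻]/[HOCl] = 10^(pH − pKa) = 10^(7.32 − 7.56) = 0.5754; fraction as HOCl = 1/(1 + 0.5754) = 0.6347.
Free chlorine required for 0.66 ppm HOCl: 0.66 / 0.6347 = 1.04 ppm.
FC to add: 1.04 − 0.2 = 0.8398 mg/L as Cl₂.
Cl₂ equivalent: 0.8398 mg/L × 357,000 L = 299.8 g.
Product at 9.6% available Cl: 299.8 / 0.096 = 3123 g.
Volume: 3123 g ÷ 1.19 g/mL = 2624 mL.

2.62 L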